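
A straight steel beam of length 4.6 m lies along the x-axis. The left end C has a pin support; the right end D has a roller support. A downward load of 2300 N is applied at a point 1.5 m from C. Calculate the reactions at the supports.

Taking moments about C: D_y·4.6 − 2300·1.5 = 0 → D_y = 3450/4.6 = 750.0 N.
ΣF_y = 0: C_y + 750 − 2300 = 0 → C_y = 1550 N.
ΣF_x = 0: no horizontal applied forces, so C_x = 0.

C_x = 0, C_y = 1550 N, D_y = 750.0 N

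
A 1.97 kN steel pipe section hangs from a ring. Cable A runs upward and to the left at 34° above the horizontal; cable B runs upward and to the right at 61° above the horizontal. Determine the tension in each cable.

T_A = 0.9587 kN, T_B = 1.639 kN

ΣF_x = 0: −T_A·cos34° + T_B·cos61° = 0 → T_B = 1.71003·T_A.
ΣF_y = 0: T_A·sin34° + T_B·sin61° = 1.97.
Substitute: T_A·(0.559193 + 1.71003·0.87462) = 1.97 → T_A = 0.958722 ≈ 0.9587 kN.
Then T_B = 1.71003 × 0.958722 = 1.639 kN.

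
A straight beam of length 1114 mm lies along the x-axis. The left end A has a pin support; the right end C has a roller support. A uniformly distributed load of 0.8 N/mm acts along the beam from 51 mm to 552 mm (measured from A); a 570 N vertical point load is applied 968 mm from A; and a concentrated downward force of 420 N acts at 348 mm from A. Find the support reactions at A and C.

Resultant of the distributed load: 0.8 × 501 = 400.8 N at 301.5 mm from A.
Moments about A: C_y·1114 − (0.8·501)·301.5 − 570·968 − 420·348 = 0 → C_y = 818761.2/1114 = 734.974 ≈ 735.0 N.
ΣF_y = 0: A_y + 734.974 − 0.8·501 − 570 − 420 = 0 → A_y = 655.8 N.
ΣF_x = 0: no horizontal applied forces, so A_x = 0.

A_x = 0, A_y = 655.8 N, C_y = 735.0 N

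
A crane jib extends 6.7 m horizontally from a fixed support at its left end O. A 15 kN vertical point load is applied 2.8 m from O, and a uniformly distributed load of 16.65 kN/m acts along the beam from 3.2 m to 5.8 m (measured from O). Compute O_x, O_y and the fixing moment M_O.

Resultant of the distributed load: 16.65 × 2.6 = 43.29 kN at 4.5 m from O.
ΣF_x = 0: O_x = 0.
ΣF_y = 0: O_y − 15 − 16.65·2.6 = 0 → O_y = 58.29 kN.
ΣM about O: M_O − 15·2.8 − (16.65·2.6)·4.5 = 0 → M_O = 236.8 kN·m.

O_x = 0, O_y = 58.29 kN, M_O = 236.8 kN·m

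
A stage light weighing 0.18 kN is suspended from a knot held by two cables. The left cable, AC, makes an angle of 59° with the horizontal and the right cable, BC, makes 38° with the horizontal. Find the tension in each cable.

ΣF_x = 0: −T_AC·cos59° + T_BC·cos38° = 0 → T_BC = 0.653593·T_AC.
ΣF_y = 0: T_AC·sin59° + T_BC·sin38° = 0.18.
Substitute: T_AC·(0.857167 + 0.653593·0.615661) = 0.18 → T_AC = 0.142907 ≈ 0.1429 kN.
Then T_BC = 0.653593 × 0.142907 = 0.09340 kN.

T_AC = 0.1429 kN, T_BC = 0.09340 kN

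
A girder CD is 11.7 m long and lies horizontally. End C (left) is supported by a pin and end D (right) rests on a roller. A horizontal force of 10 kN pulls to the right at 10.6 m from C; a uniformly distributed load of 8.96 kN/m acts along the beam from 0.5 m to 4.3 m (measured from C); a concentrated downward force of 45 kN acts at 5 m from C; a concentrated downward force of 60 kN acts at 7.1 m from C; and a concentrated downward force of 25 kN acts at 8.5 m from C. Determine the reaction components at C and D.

C_x = -10.00 kN, C_y = 83.26 kN, D_y = 80.79 kN

Resultant of the distributed load: 8.96 × 3.8 = 34.048 kN at 2.4 m from C.
Taking moments about C: D_y·11.7 − (8.96·3.8)·2.4 − 45·5 − 60·7.1 − 25·8.5 = 0 → D_y = 945.2152/11.7 = 80.7876 ≈ 80.79 kN.
ΣF_y = 0: C_y + 80.7876 − 8.96·3.8 − 45 − 60 − 25 = 0 → C_y = 83.26 kN.
ΣF_x = 0: C_x + 10 = 0 → C_x = -10.00 kN.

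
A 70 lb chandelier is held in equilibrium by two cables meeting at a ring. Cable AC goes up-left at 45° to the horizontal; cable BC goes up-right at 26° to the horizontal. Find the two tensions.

ΣF_x = 0: −T_AC·cos45° + T_BC·cos26° = 0 → T_BC = 0.786728·T_AC.
ΣF_y = 0: T_AC·sin45° + T_BC·sin26° = 70.
Substitute: T_AC·(0.707107 + 0.786728·0.438371) = 70 → T_AC = 66.5408 ≈ 66.54 lb.
Then T_BC = 0.786728 × 66.5408 = 52.35 lb.

T_AC = 66.54 lb, T_BC = 52.35 lb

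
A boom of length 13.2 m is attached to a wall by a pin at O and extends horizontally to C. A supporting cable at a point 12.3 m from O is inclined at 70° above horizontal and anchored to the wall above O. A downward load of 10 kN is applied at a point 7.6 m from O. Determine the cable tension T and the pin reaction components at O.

T = 6.575 kN, O_x = 2.249 kN, O_y = 3.821 kN

ΣM about O: T·sin70°·12.3 − 10·7.6 = 0 → T = 76/(12.3·0.939693) = 6.5754 ≈ 6.575 kN.
ΣF_x = 0: O_x − T·cos70° = 0 → O_x = 6.5754 × 0.34202 = 2.249 kN.
ΣF_y = 0: O_y + T·sin70° − 10 = 0 → O_y = 10 − 6.5754 × 0.939693 = 3.821 kN.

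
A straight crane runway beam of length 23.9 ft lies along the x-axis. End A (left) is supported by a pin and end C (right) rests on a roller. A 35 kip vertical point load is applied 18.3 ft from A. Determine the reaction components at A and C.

A_x = 0, A_y = 8.201 kip, C_y = 26.80 kip

Moments about A: C_y·23.9 − 35·18.3 = 0 → C_y = 640.5/23.9 = 26.7992 ≈ 26.80 kip.
ΣF_y = 0: A_y + 26.7992 − 35 = 0 → A_y = 8.201 kip.
ΣF_x = 0: no horizontal applied forces, so A_x = 0.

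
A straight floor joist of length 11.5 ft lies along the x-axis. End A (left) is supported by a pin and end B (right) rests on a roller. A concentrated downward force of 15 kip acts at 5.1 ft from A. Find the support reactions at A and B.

Moments about A: B_y·11.5 − 15·5.1 = 0 → B_y = 76.5/11.5 = 6.65217 ≈ 6.652 kip.
ΣF_y = 0: A_y + 6.65217 − 15 = 0 → A_y = 8.348 kip.
ΣF_x = 0: no horizontal applied forces, so A_x = 0.

A_x = 0, A_y = 8.348 kip, B_y = 6.652 kip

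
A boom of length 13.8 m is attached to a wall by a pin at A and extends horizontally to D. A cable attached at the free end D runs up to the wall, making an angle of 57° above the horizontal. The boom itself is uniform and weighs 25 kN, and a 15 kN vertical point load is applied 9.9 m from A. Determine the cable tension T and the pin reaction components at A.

T = 27.74 kN, A_x = 15.11 kN, A_y = 16.74 kN

ΣM about A: T·sin57°·13.8 − 25·6.9 − 15·9.9 = 0 → T = 321/(13.8·0.838671) = 27.7354 ≈ 27.74 kN.
ΣF_x = 0: A_x − T·cos57° = 0 → A_x = 27.7354 × 0.544639 = 15.11 kN.
ΣF_y = 0: A_y + T·sin57° − 25 − 15 = 0 → A_y = 40 − 27.7354 × 0.838671 = 16.74 kN.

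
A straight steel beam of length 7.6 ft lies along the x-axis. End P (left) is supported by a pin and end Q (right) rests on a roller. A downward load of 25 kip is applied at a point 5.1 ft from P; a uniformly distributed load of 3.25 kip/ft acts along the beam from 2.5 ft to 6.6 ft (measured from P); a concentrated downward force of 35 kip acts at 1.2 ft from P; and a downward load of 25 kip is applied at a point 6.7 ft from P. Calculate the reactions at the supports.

P_x = 0, P_y = 46.01 kip, Q_y = 52.32 kip

Resultant of the distributed load: 3.25 × 4.1 = 13.325 kip at 4.55 ft from P.
ΣM about P: Q_y·7.6 − 25·5.1 − (3.25·4.1)·4.55 − 35·1.2 − 25·6.7 = 0 → Q_y = 397.62875/7.6 = 52.3196 ≈ 52.32 kip.
ΣF_y = 0: P_y + 52.3196 − 25 − 3.25·4.1 − 35 − 25 = 0 → P_y = 46.01 kip.
ΣF_x = 0: no horizontal applied forces, so P_x = 0.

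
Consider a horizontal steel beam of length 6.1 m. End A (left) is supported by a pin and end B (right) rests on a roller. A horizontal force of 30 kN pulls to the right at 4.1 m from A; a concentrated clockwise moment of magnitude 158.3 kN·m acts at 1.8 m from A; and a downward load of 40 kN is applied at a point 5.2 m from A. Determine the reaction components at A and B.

Taking moments about A: B_y·6.1 − 158.3 − 40·5.2 = 0 → B_y = 366.3/6.1 = 60.0492 ≈ 60.05 kN.
ΣF_y = 0: A_y + 60.0492 − 40 = 0 → A_y = -20.05 kN.
ΣF_x = 0: A_x + 30 = 0 → A_x = -30.00 kN.

A_x = -30.00 kN, A_y = -20.05 kN, B_y = 60.05 kN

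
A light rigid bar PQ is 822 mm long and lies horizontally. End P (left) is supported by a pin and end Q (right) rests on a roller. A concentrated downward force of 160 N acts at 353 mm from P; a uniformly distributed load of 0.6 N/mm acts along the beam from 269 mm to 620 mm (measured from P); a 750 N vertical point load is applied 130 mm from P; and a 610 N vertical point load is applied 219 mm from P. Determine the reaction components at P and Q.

P_x = 0, P_y = 1267 N, Q_y = 463.7 N

Resultant of the distributed load: 0.6 × 351 = 210.6 N at 444.5 mm from P.
Taking moments about P: Q_y·822 − 160·353 − (0.6·351)·444.5 − 750·130 − 610·219 = 0 → Q_y = 381181.7/822 = 463.725 ≈ 463.7 N.
ΣF_y = 0: P_y + 463.725 − 160 − 0.6·351 − 750 − 610 = 0 → P_y = 1267 N.
ΣF_x = 0: no horizontal applied forces, so P_x = 0.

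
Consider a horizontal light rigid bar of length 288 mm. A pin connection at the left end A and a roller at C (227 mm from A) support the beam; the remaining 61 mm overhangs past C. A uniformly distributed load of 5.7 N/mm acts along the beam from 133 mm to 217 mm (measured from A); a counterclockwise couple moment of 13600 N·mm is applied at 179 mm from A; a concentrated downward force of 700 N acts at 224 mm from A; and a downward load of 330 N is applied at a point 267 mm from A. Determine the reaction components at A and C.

A_x = 0, A_y = 120.7 N, C_y = 1388 N

Resultant of the distributed load: 5.7 × 84 = 478.8 N at 175 mm from A.
Taking moments about A: C_y·227 − (5.7·84)·175 + 13600 − 700·224 − 330·267 = 0 → C_y = 315100/227 = 1388.11 ≈ 1388 N.
ΣF_y = 0: A_y + 1388.11 − 5.7·84 − 700 − 330 = 0 → A_y = 120.7 N.
ΣF_x = 0: no horizontal applied forces, so A_x = 0.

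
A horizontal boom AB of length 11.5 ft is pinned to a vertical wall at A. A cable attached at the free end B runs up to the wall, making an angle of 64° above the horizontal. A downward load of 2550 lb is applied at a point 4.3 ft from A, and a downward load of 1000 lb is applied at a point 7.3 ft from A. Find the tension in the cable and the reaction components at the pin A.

ΣM about A: T·sin64°·11.5 − 2550·4.3 − 1000·7.3 = 0 → T = 18265/(11.5·0.898794) = 1767.1 ≈ 1767 lb.
ΣF_x = 0: A_x − T·cos64° = 0 → A_x = 1767.1 × 0.438371 = 774.6 lb.
ΣF_y = 0: A_y + T·sin64° − 2550 − 1000 = 0 → A_y = 3550 − 1767.1 × 0.898794 = 1962 lb.

T = 1767 lb, A_x = 774.6 lb, A_y = 1962 lb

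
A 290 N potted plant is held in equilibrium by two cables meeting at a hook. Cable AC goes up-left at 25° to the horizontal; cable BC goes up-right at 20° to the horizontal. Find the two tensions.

T_AC = 385.4 N, T_BC = 371.7 N

ΣF_x = 0: −T_AC·cos25° + T_BC·cos20° = 0 → T_BC = 0.964473·T_AC.
ΣF_y = 0: T_AC·sin25° + T_BC·sin20° = 290.
Substitute: T_AC·(0.422618 + 0.964473·0.34202) = 290 → T_AC = 385.389 ≈ 385.4 N.
Then T_BC = 0.964473 × 385.389 = 371.7 N.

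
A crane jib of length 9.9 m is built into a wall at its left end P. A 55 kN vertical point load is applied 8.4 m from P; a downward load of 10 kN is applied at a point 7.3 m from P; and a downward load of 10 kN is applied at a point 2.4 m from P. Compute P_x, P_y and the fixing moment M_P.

ΣF_x = 0: P_x = 0.
ΣF_y = 0: P_y − 55 − 10 − 10 = 0 → P_y = 75.00 kN.
ΣM about P: M_P − 55·8.4 − 10·7.3 − 10·2.4 = 0 → M_P = 559.0 kN·m.

P_x = 0, P_y = 75.00 kN, M_P = 559.0 kN·m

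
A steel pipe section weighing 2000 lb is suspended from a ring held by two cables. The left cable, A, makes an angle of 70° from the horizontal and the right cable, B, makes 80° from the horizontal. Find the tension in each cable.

T_A = 694.6 lb, T_B = 1368 lb

ΣF_x = 0: −T_A·cos70° + T_B·cos80° = 0 → T_B = 1.96962·T_A.
ΣF_y = 0: T_A·sin70° + T_B·sin80° = 2000.
Substitute: T_A·(0.939693 + 1.96962·0.984808) = 2000 → T_A = 694.591 ≈ 694.6 lb.
Then T_B = 1.96962 × 694.591 = 1368 lb.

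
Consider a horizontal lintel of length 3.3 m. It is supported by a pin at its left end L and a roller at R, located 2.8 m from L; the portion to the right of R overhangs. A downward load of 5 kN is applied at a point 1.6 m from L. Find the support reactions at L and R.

L_x = 0, L_y = 2.143 kN, R_y = 2.857 kN

Moments about L: R_y·2.8 − 5·1.6 = 0 → R_y = 8/2.8 = 2.85714 ≈ 2.857 kN.
ΣF_y = 0: L_y + 2.85714 − 5 = 0 → L_y = 2.143 kN.
ΣF_x = 0: no horizontal applied forces, so L_x = 0.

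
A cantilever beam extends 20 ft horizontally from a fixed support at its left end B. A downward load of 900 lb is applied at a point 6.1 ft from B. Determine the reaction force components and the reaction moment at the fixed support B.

B_x = 0, B_y = 900.0 lb, M_B = 5490 lb·ft

ΣF_x = 0: B_x = 0.
ΣF_y = 0: B_y − 900 = 0 → B_y = 900.0 lb.
ΣM about B: M_B − 900·6.1 = 0 → M_B = 5490 lb·ft.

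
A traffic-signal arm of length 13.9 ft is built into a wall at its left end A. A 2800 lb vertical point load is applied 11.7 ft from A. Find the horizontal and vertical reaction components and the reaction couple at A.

A_x = 0, A_y = 2800 lb, M_A = 32760 lb·ft

ΣF_x = 0: A_x = 0.
ΣF_y = 0: A_y − 2800 = 0 → A_y = 2800 lb.
ΣM about A: M_A − 2800·11.7 = 0 → M_A = 32760 lb·ft.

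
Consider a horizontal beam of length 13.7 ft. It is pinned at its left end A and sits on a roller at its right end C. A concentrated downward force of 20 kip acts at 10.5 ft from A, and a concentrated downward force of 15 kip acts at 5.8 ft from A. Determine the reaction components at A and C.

A_x = 0, A_y = 13.32 kip, C_y = 21.68 kip

Taking moments about A: C_y·13.7 − 20·10.5 − 15·5.8 = 0 → C_y = 297/13.7 = 21.6788 ≈ 21.68 kip.
ΣF_y = 0: A_y + 21.6788 − 20 − 15 = 0 → A_y = 13.32 kip.
ΣF_x = 0: no horizontal applied forces, so A_x = 0.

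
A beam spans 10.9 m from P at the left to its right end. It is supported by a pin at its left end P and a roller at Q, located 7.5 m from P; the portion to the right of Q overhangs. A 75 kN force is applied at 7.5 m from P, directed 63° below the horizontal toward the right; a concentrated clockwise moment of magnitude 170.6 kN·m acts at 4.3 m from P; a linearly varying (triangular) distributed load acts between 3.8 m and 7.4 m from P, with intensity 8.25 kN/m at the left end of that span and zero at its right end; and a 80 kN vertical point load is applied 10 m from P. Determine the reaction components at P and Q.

P_x = -34.05 kN, P_y = -44.46 kN, Q_y = 206.1 kN

Resultant of the triangular load: ½ × 8.25 × 3.6 = 14.85 kN, acting at 5 m from P (one-third of the span from the peak).
Taking moments about P: Q_y·7.5 − 75·sin63°·7.5 − 170.6 − (½·8.25·3.6)·5 − 80·10 = 0 → Q_y = 1546.04/7.5 = 206.139 ≈ 206.1 kN.
ΣF_y = 0: P_y + 206.139 − 75·sin63° − ½·8.25·3.6 − 80 = 0 → P_y = -44.46 kN.
ΣF_x = 0: P_x + 75·cos63° = 0 → P_x = -34.05 kN.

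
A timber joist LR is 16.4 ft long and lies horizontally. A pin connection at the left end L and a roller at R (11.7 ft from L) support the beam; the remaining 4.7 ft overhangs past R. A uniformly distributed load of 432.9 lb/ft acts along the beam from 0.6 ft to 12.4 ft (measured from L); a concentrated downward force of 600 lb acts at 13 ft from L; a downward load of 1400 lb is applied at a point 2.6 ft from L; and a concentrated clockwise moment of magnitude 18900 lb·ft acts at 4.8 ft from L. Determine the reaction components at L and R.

L_x = 0, L_y = 1677 lb, R_y = 5431 lb

Resultant of the distributed load: 432.9 × 11.8 = 5108.22 lb at 6.5 ft from L.
Taking moments about L: R_y·11.7 − (432.9·11.8)·6.5 − 600·13 − 1400·2.6 − 18900 = 0 → R_y = 63543.43/11.7 = 5431.06 ≈ 5431 lb.
ΣF_y = 0: L_y + 5431.06 − 432.9·11.8 − 600 − 1400 = 0 → L_y = 1677 lb.
ΣF_x = 0: no horizontal applied forces, so L_x = 0.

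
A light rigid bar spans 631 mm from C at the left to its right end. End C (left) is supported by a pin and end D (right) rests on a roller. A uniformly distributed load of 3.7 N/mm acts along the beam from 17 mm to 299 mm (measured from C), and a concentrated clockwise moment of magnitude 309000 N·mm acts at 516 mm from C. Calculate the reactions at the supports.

C_x = 0, C_y = 292.4 N, D_y = 751.0 N

Resultant of the distributed load: 3.7 × 282 = 1043.4 N at 158 mm from C.
Moments about C: D_y·631 − (3.7·282)·158 − 309000 = 0 → D_y = 473857.2/631 = 750.962 ≈ 751.0 N.
ΣF_y = 0: C_y + 750.962 − 3.7·282 = 0 → C_y = 292.4 N.
ΣF_x = 0: no horizontal applied forces, so C_x = 0.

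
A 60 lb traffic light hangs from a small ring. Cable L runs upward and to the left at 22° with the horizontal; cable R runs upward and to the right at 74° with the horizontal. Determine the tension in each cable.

ΣF_x = 0: −T_L·cos22° + T_R·cos74° = 0 → T_R = 3.36378·T_L.
ΣF_y = 0: T_L·sin22° + T_R·sin74° = 60.
Substitute: T_L·(0.374607 + 3.36378·0.961262) = 60 → T_L = 16.6293 ≈ 16.63 lb.
Then T_R = 3.36378 × 16.6293 = 55.94 lb.

T_L = 16.63 lb, T_R = 55.94 lb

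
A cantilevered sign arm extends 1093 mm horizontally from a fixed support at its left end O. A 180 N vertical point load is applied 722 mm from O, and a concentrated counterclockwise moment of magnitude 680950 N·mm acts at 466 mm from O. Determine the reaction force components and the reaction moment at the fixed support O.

O_x = 0, O_y = 180.0 N, M_O = -551000 N·mm

ΣF_x = 0: O_x = 0.
ΣF_y = 0: O_y − 180 = 0 → O_y = 180.0 N.
ΣM about O: M_O − 180·722 + 680950 = 0 → M_O = -551000 N·mm.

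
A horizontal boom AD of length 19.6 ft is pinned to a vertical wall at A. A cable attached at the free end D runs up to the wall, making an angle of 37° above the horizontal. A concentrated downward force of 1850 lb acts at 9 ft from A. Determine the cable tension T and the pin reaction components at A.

ΣM about A: T·sin37°·19.6 − 1850·9 = 0 → T = 16650/(19.6·0.601815) = 1411.55 ≈ 1412 lb.
ΣF_x = 0: A_x − T·cos37° = 0 → A_x = 1411.55 × 0.798636 = 1127 lb.
ΣF_y = 0: A_y + T·sin37° − 1850 = 0 → A_y = 1850 − 1411.55 × 0.601815 = 1001 lb.

T = 1412 lb, A_x = 1127 lb, A_y = 1001 lb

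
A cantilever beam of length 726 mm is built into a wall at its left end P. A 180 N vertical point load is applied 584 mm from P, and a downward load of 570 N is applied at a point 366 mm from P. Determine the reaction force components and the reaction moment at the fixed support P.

ΣF_x = 0: P_x = 0.
ΣF_y = 0: P_y − 180 − 570 = 0 → P_y = 750.0 N.
ΣM about P: M_P − 180·584 − 570·366 = 0 → M_P = 313700 N·mm.

P_x = 0, P_y = 750.0 N, M_P = 313700 N·mm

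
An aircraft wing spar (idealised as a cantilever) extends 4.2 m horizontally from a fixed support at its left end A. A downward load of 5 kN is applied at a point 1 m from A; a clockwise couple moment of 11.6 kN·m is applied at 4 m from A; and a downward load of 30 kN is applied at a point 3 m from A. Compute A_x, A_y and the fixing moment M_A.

ΣF_x = 0: A_x = 0.
ΣF_y = 0: A_y − 5 − 30 = 0 → A_y = 35.00 kN.
ΣM about A: M_A − 5·1 − 11.6 − 30·3 = 0 → M_A = 106.6 kN·m.

A_x = 0, A_y = 35.00 kN, M_A = 106.6 kN·m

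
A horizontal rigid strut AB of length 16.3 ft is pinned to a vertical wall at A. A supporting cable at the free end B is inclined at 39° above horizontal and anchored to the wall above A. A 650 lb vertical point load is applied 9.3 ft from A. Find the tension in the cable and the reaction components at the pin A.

ΣM about A: T·sin39°·16.3 − 650·9.3 = 0 → T = 6045/(16.3·0.62932) = 589.301 ≈ 589.3 lb.
ΣF_x = 0: A_x − T·cos39° = 0 → A_x = 589.301 × 0.777146 = 458.0 lb.
ΣF_y = 0: A_y + T·sin39° − 650 = 0 → A_y = 650 − 589.301 × 0.62932 = 279.1 lb.

T = 589.3 lb, A_x = 458.0 lb, A_y = 279.1 lb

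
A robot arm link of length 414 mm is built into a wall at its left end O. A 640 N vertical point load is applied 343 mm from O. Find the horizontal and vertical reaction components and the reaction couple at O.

ΣF_x = 0: O_x = 0.
ΣF_y = 0: O_y − 640 = 0 → O_y = 640.0 N.
ΣM about O: M_O − 640·343 = 0 → M_O = 219500 N·mm.

O_x = 0, O_y = 640.0 N, M_O = 219500 N·mm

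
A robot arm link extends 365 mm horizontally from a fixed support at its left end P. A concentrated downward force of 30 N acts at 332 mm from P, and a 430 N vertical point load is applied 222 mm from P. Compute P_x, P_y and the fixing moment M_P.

ΣF_x = 0: P_x = 0.
ΣF_y = 0: P_y − 30 − 430 = 0 → P_y = 460.0 N.
ΣM about P: M_P − 30·332 − 430·222 = 0 → M_P = 105400 N·mm.

P_x = 0, P_y = 460.0 N, M_P = 105400 N·mm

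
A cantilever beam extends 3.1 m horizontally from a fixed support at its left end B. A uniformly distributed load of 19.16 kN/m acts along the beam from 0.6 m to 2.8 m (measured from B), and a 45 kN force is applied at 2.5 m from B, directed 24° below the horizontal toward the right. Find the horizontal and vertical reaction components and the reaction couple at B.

Resultant of the distributed load: 19.16 × 2.2 = 42.152 kN at 1.7 m from B.
ΣF_x = 0: B_x + 45·cos24° = 0 → B_x = -41.11 kN.
ΣF_y = 0: B_y − 19.16·2.2 − 45·sin24° = 0 → B_y = 60.46 kN.
ΣM about B: M_B − (19.16·2.2)·1.7 − 45·sin24°·2.5 = 0 → M_B = 117.4 kN·m.

B_x = -41.11 kN, B_y = 60.46 kN, M_B = 117.4 kN·m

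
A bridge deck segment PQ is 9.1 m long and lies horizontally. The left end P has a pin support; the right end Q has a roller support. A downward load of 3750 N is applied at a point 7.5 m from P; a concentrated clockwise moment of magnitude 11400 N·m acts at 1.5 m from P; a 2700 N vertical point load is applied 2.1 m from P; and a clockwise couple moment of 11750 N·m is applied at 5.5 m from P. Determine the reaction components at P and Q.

Moments about P: Q_y·9.1 − 3750·7.5 − 11400 − 2700·2.1 − 11750 = 0 → Q_y = 56945/9.1 = 6257.69 ≈ 6258 N.
ΣF_y = 0: P_y + 6257.69 − 3750 − 2700 = 0 → P_y = 192.3 N.
ΣF_x = 0: no horizontal applied forces, so P_x = 0.

P_x = 0, P_y = 192.3 N, Q_y = 6258 N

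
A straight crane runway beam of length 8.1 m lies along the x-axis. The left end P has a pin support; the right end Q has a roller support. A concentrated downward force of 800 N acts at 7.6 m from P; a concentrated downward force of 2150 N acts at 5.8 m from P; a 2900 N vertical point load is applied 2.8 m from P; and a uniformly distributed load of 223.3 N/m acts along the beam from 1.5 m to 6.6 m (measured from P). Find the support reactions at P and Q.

Resultant of the distributed load: 223.3 × 5.1 = 1138.83 N at 4.05 m from P.
ΣM about P: Q_y·8.1 − 800·7.6 − 2150·5.8 − 2900·2.8 − (223.3·5.1)·4.05 = 0 → Q_y = 31282.2615/8.1 = 3862.01 ≈ 3862 N.
ΣF_y = 0: P_y + 3862.01 − 800 − 2150 − 2900 − 223.3·5.1 = 0 → P_y = 3127 N.
ΣF_x = 0: no horizontal applied forces, so P_x = 0.

P_x = 0, P_y = 3127 N, Q_y = 3862 N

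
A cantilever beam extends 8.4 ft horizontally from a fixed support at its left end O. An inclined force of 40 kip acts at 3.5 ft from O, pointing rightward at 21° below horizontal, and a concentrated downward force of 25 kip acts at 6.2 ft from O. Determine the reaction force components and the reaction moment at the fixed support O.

O_x = -37.34 kip, O_y = 39.33 kip, M_O = 205.2 kip·ft

ΣF_x = 0: O_x + 40·cos21° = 0 → O_x = -37.34 kip.
ΣF_y = 0: O_y − 40·sin21° − 25 = 0 → O_y = 39.33 kip.
ΣM about O: M_O − 40·sin21°·3.5 − 25·6.2 = 0 → M_O = 205.2 kip·ft.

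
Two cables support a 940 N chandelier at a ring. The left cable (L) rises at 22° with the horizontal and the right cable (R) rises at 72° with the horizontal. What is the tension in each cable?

ΣF_x = 0: −T_L·cos22° + T_R·cos72° = 0 → T_R = 3.00043·T_L.
ΣF_y = 0: T_L·sin22° + T_R·sin72° = 940.
Substitute: T_L·(0.374607 + 3.00043·0.951057) = 940 → T_L = 291.185 ≈ 291.2 N.
Then T_R = 3.00043 × 291.185 = 873.7 N.

T_L = 291.2 N, T_R = 873.7 N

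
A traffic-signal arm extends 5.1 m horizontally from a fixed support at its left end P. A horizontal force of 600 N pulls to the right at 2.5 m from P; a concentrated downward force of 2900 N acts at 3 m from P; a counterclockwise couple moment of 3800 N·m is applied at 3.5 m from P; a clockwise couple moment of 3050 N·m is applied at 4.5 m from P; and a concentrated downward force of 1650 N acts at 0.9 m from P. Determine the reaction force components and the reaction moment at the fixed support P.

P_x = -600.0 N, P_y = 4550 N, M_P = 9435 N·m

ΣF_x = 0: P_x + 600 = 0 → P_x = -600.0 N.
ΣF_y = 0: P_y − 2900 − 1650 = 0 → P_y = 4550 N.
ΣM about P: M_P − 2900·3 + 3800 − 3050 − 1650·0.9 = 0 → M_P = 9435 N·m.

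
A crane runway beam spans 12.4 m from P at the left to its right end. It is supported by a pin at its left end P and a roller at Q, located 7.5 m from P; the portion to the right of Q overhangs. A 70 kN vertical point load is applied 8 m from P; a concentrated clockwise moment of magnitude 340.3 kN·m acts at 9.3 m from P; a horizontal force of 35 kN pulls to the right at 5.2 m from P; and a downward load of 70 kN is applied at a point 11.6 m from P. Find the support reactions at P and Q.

P_x = -35.00 kN, P_y = -88.31 kN, Q_y = 228.3 kN

Taking moments about P: Q_y·7.5 − 70·8 − 340.3 − 70·11.6 = 0 → Q_y = 1712.3/7.5 = 228.307 ≈ 228.3 kN.
ΣF_y = 0: P_y + 228.307 − 70 − 70 = 0 → P_y = -88.31 kN.
ΣF_x = 0: P_x + 35 = 0 → P_x = -35.00 kN.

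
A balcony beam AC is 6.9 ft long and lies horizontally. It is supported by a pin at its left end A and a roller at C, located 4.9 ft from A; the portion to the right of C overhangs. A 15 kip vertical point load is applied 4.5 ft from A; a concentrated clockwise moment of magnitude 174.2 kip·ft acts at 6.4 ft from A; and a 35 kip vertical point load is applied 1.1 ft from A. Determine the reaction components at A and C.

A_x = 0, A_y = -7.184 kip, C_y = 57.18 kip

Taking moments about A: C_y·4.9 − 15·4.5 − 174.2 − 35·1.1 = 0 → C_y = 280.2/4.9 = 57.1837 ≈ 57.18 kip.
ΣF_y = 0: A_y + 57.1837 − 15 − 35 = 0 → A_y = -7.184 kip.
ΣF_x = 0: no horizontal applied forces, so A_x = 0.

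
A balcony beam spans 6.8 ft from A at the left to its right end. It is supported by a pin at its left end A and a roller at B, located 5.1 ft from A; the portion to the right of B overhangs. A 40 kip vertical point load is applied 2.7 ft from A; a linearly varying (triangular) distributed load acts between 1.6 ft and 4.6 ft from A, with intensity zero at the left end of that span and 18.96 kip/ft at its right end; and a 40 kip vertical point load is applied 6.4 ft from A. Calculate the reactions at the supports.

Resultant of the triangular load: ½ × 18.96 × 3 = 28.44 kip, acting at 3.6 ft from A (one-third of the span from the peak).
Moments about A: B_y·5.1 − 40·2.7 − (½·18.96·3)·3.6 − 40·6.4 = 0 → B_y = 466.384/5.1 = 91.4478 ≈ 91.45 kip.
ΣF_y = 0: A_y + 91.4478 − 40 − ½·18.96·3 − 40 = 0 → A_y = 16.99 kip.
ΣF_x = 0: no horizontal applied forces, so A_x = 0.

A_x = 0, A_y = 16.99 kip, B_y = 91.45 kip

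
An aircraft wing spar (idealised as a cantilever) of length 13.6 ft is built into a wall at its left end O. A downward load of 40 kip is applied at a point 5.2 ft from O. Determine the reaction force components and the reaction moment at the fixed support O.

ΣF_x = 0: O_x = 0.
ΣF_y = 0: O_y − 40 = 0 → O_y = 40.00 kip.
ΣM about O: M_O − 40·5.2 = 0 → M_O = 208.0 kip·ft.

O_x = 0, O_y = 40.00 kip, M_O = 208.0 kip·ft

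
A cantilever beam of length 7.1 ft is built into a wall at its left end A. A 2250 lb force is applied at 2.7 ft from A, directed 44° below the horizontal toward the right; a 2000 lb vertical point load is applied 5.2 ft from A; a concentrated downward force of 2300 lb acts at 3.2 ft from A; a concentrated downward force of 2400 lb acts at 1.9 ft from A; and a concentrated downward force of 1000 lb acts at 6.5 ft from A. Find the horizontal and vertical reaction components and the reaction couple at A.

ΣF_x = 0: A_x + 2250·cos44° = 0 → A_x = -1619 lb.
ΣF_y = 0: A_y − 2250·sin44° − 2000 − 2300 − 2400 − 1000 = 0 → A_y = 9263 lb.
ΣM about A: M_A − 2250·sin44°·2.7 − 2000·5.2 − 2300·3.2 − 2400·1.9 − 1000·6.5 = 0 → M_A = 33040 lb·ft.

A_x = -1619 lb, A_y = 9263 lb, M_A = 33040 lb·ft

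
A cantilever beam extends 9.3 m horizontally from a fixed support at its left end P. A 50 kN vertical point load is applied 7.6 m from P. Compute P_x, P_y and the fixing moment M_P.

P_x = 0, P_y = 50.00 kN, M_P = 380.0 kN·m

ΣF_x = 0: P_x = 0.
ΣF_y = 0: P_y − 50 = 0 → P_y = 50.00 kN.
ΣM about P: M_P − 50·7.6 = 0 → M_P = 380.0 kN·m.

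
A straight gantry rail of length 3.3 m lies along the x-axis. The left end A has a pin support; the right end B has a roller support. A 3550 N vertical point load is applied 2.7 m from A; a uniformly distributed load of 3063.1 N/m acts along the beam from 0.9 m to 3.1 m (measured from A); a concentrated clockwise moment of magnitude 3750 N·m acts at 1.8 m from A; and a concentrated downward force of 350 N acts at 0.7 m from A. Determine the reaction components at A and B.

A_x = 0, A_y = 2440 N, B_y = 8199 N

Resultant of the distributed load: 3063.1 × 2.2 = 6738.82 N at 2 m from A.
Taking moments about A: B_y·3.3 − 3550·2.7 − (3063.1·2.2)·2 − 3750 − 350·0.7 = 0 → B_y = 27057.64/3.3 = 8199.28 ≈ 8199 N.
ΣF_y = 0: A_y + 8199.28 − 3550 − 3063.1·2.2 − 350 = 0 → A_y = 2440 N.
ΣF_x = 0: no horizontal applied forces, so A_x = 0.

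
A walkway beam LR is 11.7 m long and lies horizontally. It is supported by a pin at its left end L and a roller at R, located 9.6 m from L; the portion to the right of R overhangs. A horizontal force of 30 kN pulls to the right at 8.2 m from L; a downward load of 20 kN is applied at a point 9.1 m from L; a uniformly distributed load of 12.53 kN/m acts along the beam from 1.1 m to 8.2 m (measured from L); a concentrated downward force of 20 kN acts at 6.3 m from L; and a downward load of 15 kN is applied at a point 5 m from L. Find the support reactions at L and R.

Resultant of the distributed load: 12.53 × 7.1 = 88.963 kN at 4.65 m from L.
Taking moments about L: R_y·9.6 − 20·9.1 − (12.53·7.1)·4.65 − 20·6.3 − 15·5 = 0 → R_y = 796.67795/9.6 = 82.9873 ≈ 82.99 kN.
ΣF_y = 0: L_y + 82.9873 − 20 − 12.53·7.1 − 20 − 15 = 0 → L_y = 60.98 kN.
ΣF_x = 0: L_x + 30 = 0 → L_x = -30.00 kN.

L_x = -30.00 kN, L_y = 60.98 kN, R_y = 82.99 kN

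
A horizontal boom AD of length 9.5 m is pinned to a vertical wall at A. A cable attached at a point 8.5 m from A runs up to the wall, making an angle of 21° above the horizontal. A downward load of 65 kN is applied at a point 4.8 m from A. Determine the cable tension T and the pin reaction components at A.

ΣM about A: T·sin21°·8.5 − 65·4.8 = 0 → T = 312/(8.5·0.358368) = 102.425 ≈ 102.4 kN.
ΣF_x = 0: A_x − T·cos21° = 0 → A_x = 102.425 × 0.93358 = 95.62 kN.
ΣF_y = 0: A_y + T·sin21° − 65 = 0 → A_y = 65 − 102.425 × 0.358368 = 28.29 kN.

T = 102.4 kN, A_x = 95.62 kN, A_y = 28.29 kN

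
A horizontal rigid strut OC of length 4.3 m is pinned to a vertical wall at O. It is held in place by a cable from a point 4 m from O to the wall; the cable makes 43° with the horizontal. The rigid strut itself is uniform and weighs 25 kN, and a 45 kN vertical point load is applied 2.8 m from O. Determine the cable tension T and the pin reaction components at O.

T = 65.89 kN, O_x = 48.19 kN, O_y = 25.06 kN

ΣM about O: T·sin43°·4 − 25·2.15 − 45·2.8 = 0 → T = 179.75/(4·0.681998) = 65.891 ≈ 65.89 kN.
ΣF_x = 0: O_x − T·cos43° = 0 → O_x = 65.891 × 0.731354 = 48.19 kN.
ΣF_y = 0: O_y + T·sin43° − 25 − 45 = 0 → O_y = 70 − 65.891 × 0.681998 = 25.06 kN.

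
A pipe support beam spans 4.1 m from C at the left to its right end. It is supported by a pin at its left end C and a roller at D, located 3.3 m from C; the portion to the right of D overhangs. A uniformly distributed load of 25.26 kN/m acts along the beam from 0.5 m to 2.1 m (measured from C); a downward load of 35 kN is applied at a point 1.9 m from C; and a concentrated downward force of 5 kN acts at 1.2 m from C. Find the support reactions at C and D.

C_x = 0, C_y = 42.52 kN, D_y = 37.89 kN

Resultant of the distributed load: 25.26 × 1.6 = 40.416 kN at 1.3 m from C.
ΣM about C: D_y·3.3 − (25.26·1.6)·1.3 − 35·1.9 − 5·1.2 = 0 → D_y = 125.0408/3.3 = 37.8912 ≈ 37.89 kN.
ΣF_y = 0: C_y + 37.8912 − 25.26·1.6 − 35 − 5 = 0 → C_y = 42.52 kN.
ΣF_x = 0: no horizontal applied forces, so C_x = 0.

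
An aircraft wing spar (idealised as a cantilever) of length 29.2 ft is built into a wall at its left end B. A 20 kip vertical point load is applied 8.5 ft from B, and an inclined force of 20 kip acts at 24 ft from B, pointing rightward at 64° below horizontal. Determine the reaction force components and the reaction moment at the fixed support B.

ΣF_x = 0: B_x + 20·cos64° = 0 → B_x = -8.767 kip.
ΣF_y = 0: B_y − 20 − 20·sin64° = 0 → B_y = 37.98 kip.
ΣM about B: M_B − 20·8.5 − 20·sin64°·24 = 0 → M_B = 601.4 kip·ft.

B_x = -8.767 kip, B_y = 37.98 kip, M_B = 601.4 kip·ft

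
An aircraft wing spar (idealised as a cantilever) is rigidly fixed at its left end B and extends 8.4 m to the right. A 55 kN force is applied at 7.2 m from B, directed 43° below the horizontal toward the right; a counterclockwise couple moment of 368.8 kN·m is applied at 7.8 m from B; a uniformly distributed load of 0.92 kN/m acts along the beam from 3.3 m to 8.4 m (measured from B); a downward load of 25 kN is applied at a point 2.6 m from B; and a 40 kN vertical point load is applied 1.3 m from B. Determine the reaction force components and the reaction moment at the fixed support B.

B_x = -40.22 kN, B_y = 107.2 kN, M_B = 45.72 kN·m

Resultant of the distributed load: 0.92 × 5.1 = 4.692 kN at 5.85 m from B.
ΣF_x = 0: B_x + 55·cos43° = 0 → B_x = -40.22 kN.
ΣF_y = 0: B_y − 55·sin43° − 0.92·5.1 − 25 − 40 = 0 → B_y = 107.2 kN.
ΣM about B: M_B − 55·sin43°·7.2 + 368.8 − (0.92·5.1)·5.85 − 25·2.6 − 40·1.3 = 0 → M_B = 45.72 kN·m.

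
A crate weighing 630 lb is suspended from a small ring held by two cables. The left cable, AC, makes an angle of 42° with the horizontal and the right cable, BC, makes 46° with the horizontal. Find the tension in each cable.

ΣF_x = 0: −T_AC·cos42° + T_BC·cos46° = 0 → T_BC = 1.0698·T_AC.
ΣF_y = 0: T_AC·sin42° + T_BC·sin46° = 630.
Substitute: T_AC·(0.669131 + 1.0698·0.71934) = 630 → T_AC = 437.901 ≈ 437.9 lb.
Then T_BC = 1.0698 × 437.901 = 468.5 lb.

T_AC = 437.9 lb, T_BC = 468.5 lb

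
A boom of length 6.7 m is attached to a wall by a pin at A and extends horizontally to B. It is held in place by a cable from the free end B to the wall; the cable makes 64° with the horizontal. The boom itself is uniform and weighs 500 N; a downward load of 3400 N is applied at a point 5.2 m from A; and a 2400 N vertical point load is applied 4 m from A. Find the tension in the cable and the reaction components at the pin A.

ΣM about A: T·sin64°·6.7 − 500·3.35 − 3400·5.2 − 2400·4 = 0 → T = 28955/(6.7·0.898794) = 4808.27 ≈ 4808 N.
ΣF_x = 0: A_x − T·cos64° = 0 → A_x = 4808.27 × 0.438371 = 2108 N.
ΣF_y = 0: A_y + T·sin64° − 500 − 3400 − 2400 = 0 → A_y = 6300 − 4808.27 × 0.898794 = 1978 N.

T = 4808 N, A_x = 2108 N, A_y = 1978 N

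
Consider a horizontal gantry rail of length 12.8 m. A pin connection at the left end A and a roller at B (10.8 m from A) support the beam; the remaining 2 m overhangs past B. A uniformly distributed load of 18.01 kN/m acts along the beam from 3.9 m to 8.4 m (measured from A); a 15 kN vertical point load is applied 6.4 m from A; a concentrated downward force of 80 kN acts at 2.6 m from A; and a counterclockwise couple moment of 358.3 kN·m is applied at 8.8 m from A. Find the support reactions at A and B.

A_x = 0, A_y = 134.9 kN, B_y = 41.12 kN

Resultant of the distributed load: 18.01 × 4.5 = 81.045 kN at 6.15 m from A.
Taking moments about A: B_y·10.8 − (18.01·4.5)·6.15 − 15·6.4 − 80·2.6 + 358.3 = 0 → B_y = 444.12675/10.8 = 41.1228 ≈ 41.12 kN.
ΣF_y = 0: A_y + 41.1228 − 18.01·4.5 − 15 − 80 = 0 → A_y = 134.9 kN.
ΣF_x = 0: no horizontal applied forces, so A_x = 0.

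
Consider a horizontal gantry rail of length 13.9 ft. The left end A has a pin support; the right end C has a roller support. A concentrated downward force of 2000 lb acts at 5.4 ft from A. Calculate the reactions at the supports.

Moments about A: C_y·13.9 − 2000·5.4 = 0 → C_y = 10800/13.9 = 776.978 ≈ 777.0 lb.
ΣF_y = 0: A_y + 776.978 − 2000 = 0 → A_y = 1223 lb.
ΣF_x = 0: no horizontal applied forces, so A_x = 0.

A_x = 0, A_y = 1223 lb, C_y = 777.0 lb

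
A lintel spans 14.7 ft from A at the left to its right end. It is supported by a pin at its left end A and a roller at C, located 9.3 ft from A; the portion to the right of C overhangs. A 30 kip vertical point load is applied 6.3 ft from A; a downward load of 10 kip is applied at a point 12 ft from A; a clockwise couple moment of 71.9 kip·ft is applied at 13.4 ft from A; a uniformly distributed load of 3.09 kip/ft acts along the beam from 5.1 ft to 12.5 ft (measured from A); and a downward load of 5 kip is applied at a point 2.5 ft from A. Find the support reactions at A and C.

Resultant of the distributed load: 3.09 × 7.4 = 22.866 kip at 8.8 ft from A.
Taking moments about A: C_y·9.3 − 30·6.3 − 10·12 − 71.9 − (3.09·7.4)·8.8 − 5·2.5 = 0 → C_y = 594.6208/9.3 = 63.9377 ≈ 63.94 kip.
ΣF_y = 0: A_y + 63.9377 − 30 − 10 − 3.09·7.4 − 5 = 0 → A_y = 3.928 kip.
ΣF_x = 0: no horizontal applied forces, so A_x = 0.

A_x = 0, A_y = 3.928 kip, C_y = 63.94 kip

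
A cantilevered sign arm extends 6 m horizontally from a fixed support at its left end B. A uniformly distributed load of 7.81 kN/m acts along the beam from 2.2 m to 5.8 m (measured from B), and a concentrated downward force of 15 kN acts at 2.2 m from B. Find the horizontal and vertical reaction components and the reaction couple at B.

B_x = 0, B_y = 43.12 kN, M_B = 145.5 kN·m

Resultant of the distributed load: 7.81 × 3.6 = 28.116 kN at 4 m from B.
ΣF_x = 0: B_x = 0.
ΣF_y = 0: B_y − 7.81·3.6 − 15 = 0 → B_y = 43.12 kN.
ΣM about B: M_B − (7.81·3.6)·4 − 15·2.2 = 0 → M_B = 145.5 kN·m.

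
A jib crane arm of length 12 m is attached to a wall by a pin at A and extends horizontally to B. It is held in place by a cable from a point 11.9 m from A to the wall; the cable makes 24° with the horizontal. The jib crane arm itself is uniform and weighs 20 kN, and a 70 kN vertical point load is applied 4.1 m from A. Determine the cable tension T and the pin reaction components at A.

T = 84.09 kN, A_x = 76.82 kN, A_y = 55.80 kN

ΣM about A: T·sin24°·11.9 − 20·6 − 70·4.1 = 0 → T = 407/(11.9·0.406737) = 84.088 ≈ 84.09 kN.
ΣF_x = 0: A_x − T·cos24° = 0 → A_x = 84.088 × 0.913545 = 76.82 kN.
ΣF_y = 0: A_y + T·sin24° − 20 − 70 = 0 → A_y = 90 − 84.088 × 0.406737 = 55.80 kN.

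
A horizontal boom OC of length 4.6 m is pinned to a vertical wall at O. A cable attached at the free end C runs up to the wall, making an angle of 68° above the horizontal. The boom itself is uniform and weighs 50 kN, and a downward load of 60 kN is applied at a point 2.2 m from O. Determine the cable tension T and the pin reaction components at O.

ΣM about O: T·sin68°·4.6 − 50·2.3 − 60·2.2 = 0 → T = 247/(4.6·0.927184) = 57.9126 ≈ 57.91 kN.
ΣF_x = 0: O_x − T·cos68° = 0 → O_x = 57.9126 × 0.374607 = 21.69 kN.
ΣF_y = 0: O_y + T·sin68° − 50 − 60 = 0 → O_y = 110 − 57.9126 × 0.927184 = 56.30 kN.

T = 57.91 kN, O_x = 21.69 kN, O_y = 56.30 kN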